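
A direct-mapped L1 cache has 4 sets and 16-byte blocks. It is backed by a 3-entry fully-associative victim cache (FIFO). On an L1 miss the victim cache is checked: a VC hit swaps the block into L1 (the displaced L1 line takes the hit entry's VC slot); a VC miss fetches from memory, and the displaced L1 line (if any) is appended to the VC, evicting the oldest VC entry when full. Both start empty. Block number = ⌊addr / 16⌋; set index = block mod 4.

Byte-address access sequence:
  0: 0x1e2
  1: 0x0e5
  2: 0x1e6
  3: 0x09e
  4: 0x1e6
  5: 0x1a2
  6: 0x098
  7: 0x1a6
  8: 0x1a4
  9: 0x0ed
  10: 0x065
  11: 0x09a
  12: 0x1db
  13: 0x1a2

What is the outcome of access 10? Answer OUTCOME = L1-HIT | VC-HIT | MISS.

  [0] addr=0x1e2 blk=30 s=2: MISS | VC []
  [1] addr=0xe5 blk=14 s=2: MISS | VC [30]
  [2] addr=0x1e6 blk=30 s=2: VC-HIT | VC [14]
  [3] addr=0x9e blk=9 s=1: MISS | VC [14]
  [4] addr=0x1e6 blk=30 s=2: L1-HIT | VC [14]
  [5] addr=0x1a2 blk=26 s=2: MISS | VC [14, 30]
  [6] addr=0x98 blk=9 s=1: L1-HIT | VC [14, 30]
  [7] addr=0x1a6 blk=26 s=2: L1-HIT | VC [14, 30]
  [8] addr=0x1a4 blk=26 s=2: L1-HIT | VC [14, 30]
  [9] addr=0xed blk=14 s=2: VC-HIT | VC [26, 30]
  [10] addr=0x65 blk=6 s=2: MISS | VC [26, 30, 14]
  [11] addr=0x9a blk=9 s=1: L1-HIT | VC [26, 30, 14]
  [12] addr=0x1db blk=29 s=1: MISS | VC [30, 14, 9]
  [13] addr=0x1a2 blk=26 s=2: MISS | VC [14, 9, 6]

OUTCOME = MISS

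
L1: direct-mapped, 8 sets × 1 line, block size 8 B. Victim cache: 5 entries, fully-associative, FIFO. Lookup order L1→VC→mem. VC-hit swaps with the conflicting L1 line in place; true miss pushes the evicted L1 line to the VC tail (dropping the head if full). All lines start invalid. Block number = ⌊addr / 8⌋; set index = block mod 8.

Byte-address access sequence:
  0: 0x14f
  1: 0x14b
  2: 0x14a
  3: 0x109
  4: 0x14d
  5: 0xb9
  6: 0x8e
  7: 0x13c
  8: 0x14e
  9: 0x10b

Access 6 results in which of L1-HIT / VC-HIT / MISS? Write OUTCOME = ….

OUTCOME = MISS

0: 0x14f (blk 41, set 1) → MISS  vc=[]
1: 0x14b (blk 41, set 1) → L1-HIT  vc=[]
2: 0x14a (blk 41, set 1) → L1-HIT  vc=[]
3: 0x109 (blk 33, set 1) → MISS  vc=[41]
4: 0x14d (blk 41, set 1) → VC-HIT  vc=[33]
5: 0xb9 (blk 23, set 7) → MISS  vc=[33]
6: 0x8e (blk 17, set 1) → MISS  vc=[33, 41]
7: 0x13c (blk 39, set 7) → MISS  vc=[33, 41, 23]
8: 0x14e (blk 41, set 1) → VC-HIT  vc=[33, 17, 23]
9: 0x10b (blk 33, set 1) → VC-HIT  vc=[41, 17, 23]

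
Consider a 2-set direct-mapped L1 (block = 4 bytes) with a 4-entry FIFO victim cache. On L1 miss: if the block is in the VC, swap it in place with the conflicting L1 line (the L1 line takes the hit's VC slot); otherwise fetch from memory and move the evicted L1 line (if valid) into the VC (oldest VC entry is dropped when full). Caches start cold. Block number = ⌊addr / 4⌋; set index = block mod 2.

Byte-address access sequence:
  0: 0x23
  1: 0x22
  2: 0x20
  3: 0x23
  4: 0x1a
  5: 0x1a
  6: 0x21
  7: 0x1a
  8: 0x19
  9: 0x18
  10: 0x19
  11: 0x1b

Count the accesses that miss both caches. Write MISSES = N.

MISSES = 2

  [0] addr=0x23 blk=8 s=0: MISS | VC []
  [1] addr=0x22 blk=8 s=0: L1-HIT | VC []
  [2] addr=0x20 blk=8 s=0: L1-HIT | VC []
  [3] addr=0x23 blk=8 s=0: L1-HIT | VC []
  [4] addr=0x1a blk=6 s=0: MISS | VC [8]
  [5] addr=0x1a blk=6 s=0: L1-HIT | VC [8]
  [6] addr=0x21 blk=8 s=0: VC-HIT | VC [6]
  [7] addr=0x1a blk=6 s=0: VC-HIT | VC [8]
  [8] addr=0x19 blk=6 s=0: L1-HIT | VC [8]
  [9] addr=0x18 blk=6 s=0: L1-HIT | VC [8]
  [10] addr=0x19 blk=6 s=0: L1-HIT | VC [8]
  [11] addr=0x1b blk=6 s=0: L1-HIT | VC [8]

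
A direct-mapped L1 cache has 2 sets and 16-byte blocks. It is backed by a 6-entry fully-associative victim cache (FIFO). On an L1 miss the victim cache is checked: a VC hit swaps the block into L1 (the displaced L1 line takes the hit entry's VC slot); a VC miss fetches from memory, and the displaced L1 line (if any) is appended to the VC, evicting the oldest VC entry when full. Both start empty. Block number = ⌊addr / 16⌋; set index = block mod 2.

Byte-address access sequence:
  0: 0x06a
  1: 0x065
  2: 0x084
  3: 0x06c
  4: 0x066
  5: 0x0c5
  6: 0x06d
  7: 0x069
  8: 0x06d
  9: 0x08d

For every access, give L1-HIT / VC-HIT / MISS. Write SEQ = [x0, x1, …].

SEQ = [MISS, L1-HIT, MISS, VC-HIT, L1-HIT, MISS, VC-HIT, L1-HIT, L1-HIT, VC-HIT]

  [0] addr=0x6a blk=6 s=0: MISS | VC []
  [1] addr=0x65 blk=6 s=0: L1-HIT | VC []
  [2] addr=0x84 blk=8 s=0: MISS | VC [6]
  [3] addr=0x6c blk=6 s=0: VC-HIT | VC [8]
  [4] addr=0x66 blk=6 s=0: L1-HIT | VC [8]
  [5] addr=0xc5 blk=12 s=0: MISS | VC [8, 6]
  [6] addr=0x6d blk=6 s=0: VC-HIT | VC [8, 12]
  [7] addr=0x69 blk=6 s=0: L1-HIT | VC [8, 12]
  [8] addr=0x6d blk=6 s=0: L1-HIT | VC [8, 12]
  [9] addr=0x8d blk=8 s=0: VC-HIT | VC [6, 12]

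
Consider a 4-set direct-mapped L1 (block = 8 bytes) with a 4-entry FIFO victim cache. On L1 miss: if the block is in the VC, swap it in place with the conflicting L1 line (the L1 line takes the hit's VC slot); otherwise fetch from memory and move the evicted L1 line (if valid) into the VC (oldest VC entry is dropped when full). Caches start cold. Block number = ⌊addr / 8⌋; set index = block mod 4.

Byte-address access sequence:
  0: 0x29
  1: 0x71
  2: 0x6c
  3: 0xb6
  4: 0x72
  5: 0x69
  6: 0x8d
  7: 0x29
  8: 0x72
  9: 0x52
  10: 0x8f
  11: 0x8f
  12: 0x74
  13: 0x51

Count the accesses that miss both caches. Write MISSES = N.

MISSES = 6

0: 0x29 (blk 5, set 1) → MISS  vc=[]
1: 0x71 (blk 14, set 2) → MISS  vc=[]
2: 0x6c (blk 13, set 1) → MISS  vc=[5]
3: 0xb6 (blk 22, set 2) → MISS  vc=[5, 14]
4: 0x72 (blk 14, set 2) → VC-HIT  vc=[5, 22]
5: 0x69 (blk 13, set 1) → L1-HIT  vc=[5, 22]
6: 0x8d (blk 17, set 1) → MISS  vc=[5, 22, 13]
7: 0x29 (blk 5, set 1) → VC-HIT  vc=[17, 22, 13]
8: 0x72 (blk 14, set 2) → L1-HIT  vc=[17, 22, 13]
9: 0x52 (blk 10, set 2) → MISS  vc=[17, 22, 13, 14]
10: 0x8f (blk 17, set 1) → VC-HIT  vc=[5, 22, 13, 14]
11: 0x8f (blk 17, set 1) → L1-HIT  vc=[5, 22, 13, 14]
12: 0x74 (blk 14, set 2) → VC-HIT  vc=[5, 22, 13, 10]
13: 0x51 (blk 10, set 2) → VC-HIT  vc=[5, 22, 13, 14]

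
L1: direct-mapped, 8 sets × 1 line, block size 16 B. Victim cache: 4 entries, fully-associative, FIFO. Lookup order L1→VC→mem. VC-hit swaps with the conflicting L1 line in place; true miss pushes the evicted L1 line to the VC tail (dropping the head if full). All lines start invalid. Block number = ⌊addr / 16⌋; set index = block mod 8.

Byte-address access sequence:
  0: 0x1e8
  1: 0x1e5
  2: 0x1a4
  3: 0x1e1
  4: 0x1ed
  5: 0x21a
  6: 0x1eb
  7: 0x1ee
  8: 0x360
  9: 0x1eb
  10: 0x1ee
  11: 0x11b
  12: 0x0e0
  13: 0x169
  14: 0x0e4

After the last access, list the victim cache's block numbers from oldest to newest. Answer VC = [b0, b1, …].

VC = [54, 33, 30, 22]

#0 0x1e8→b30/s6 MISS; vc=[]
#1 0x1e5→b30/s6 L1-HIT; vc=[]
#2 0x1a4→b26/s2 MISS; vc=[]
#3 0x1e1→b30/s6 L1-HIT; vc=[]
#4 0x1ed→b30/s6 L1-HIT; vc=[]
#5 0x21a→b33/s1 MISS; vc=[]
#6 0x1eb→b30/s6 L1-HIT; vc=[]
#7 0x1ee→b30/s6 L1-HIT; vc=[]
#8 0x360→b54/s6 MISS; vc=[30]
#9 0x1eb→b30/s6 VC-HIT; vc=[54]
#10 0x1ee→b30/s6 L1-HIT; vc=[54]
#11 0x11b→b17/s1 MISS; vc=[54,33]
#12 0xe0→b14/s6 MISS; vc=[54,33,30]
#13 0x169→b22/s6 MISS; vc=[54,33,30,14]
#14 0xe4→b14/s6 VC-HIT; vc=[54,33,30,22]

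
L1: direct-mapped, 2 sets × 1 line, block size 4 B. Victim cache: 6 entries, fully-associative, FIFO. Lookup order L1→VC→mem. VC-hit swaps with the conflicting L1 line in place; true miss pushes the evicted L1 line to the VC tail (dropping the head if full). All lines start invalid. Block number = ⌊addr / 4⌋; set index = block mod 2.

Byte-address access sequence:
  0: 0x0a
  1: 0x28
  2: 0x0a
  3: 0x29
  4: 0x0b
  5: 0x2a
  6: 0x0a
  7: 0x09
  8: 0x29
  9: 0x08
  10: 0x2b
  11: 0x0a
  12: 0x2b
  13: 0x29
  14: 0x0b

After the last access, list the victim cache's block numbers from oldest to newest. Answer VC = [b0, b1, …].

VC = [10]

#0 0xa→b2/s0 MISS; vc=[]
#1 0x28→b10/s0 MISS; vc=[2]
#2 0xa→b2/s0 VC-HIT; vc=[10]
#3 0x29→b10/s0 VC-HIT; vc=[2]
#4 0xb→b2/s0 VC-HIT; vc=[10]
#5 0x2a→b10/s0 VC-HIT; vc=[2]
#6 0xa→b2/s0 VC-HIT; vc=[10]
#7 0x9→b2/s0 L1-HIT; vc=[10]
#8 0x29→b10/s0 VC-HIT; vc=[2]
#9 0x8→b2/s0 VC-HIT; vc=[10]
#10 0x2b→b10/s0 VC-HIT; vc=[2]
#11 0xa→b2/s0 VC-HIT; vc=[10]
#12 0x2b→b10/s0 VC-HIT; vc=[2]
#13 0x29→b10/s0 L1-HIT; vc=[2]
#14 0xb→b2/s0 VC-HIT; vc=[10]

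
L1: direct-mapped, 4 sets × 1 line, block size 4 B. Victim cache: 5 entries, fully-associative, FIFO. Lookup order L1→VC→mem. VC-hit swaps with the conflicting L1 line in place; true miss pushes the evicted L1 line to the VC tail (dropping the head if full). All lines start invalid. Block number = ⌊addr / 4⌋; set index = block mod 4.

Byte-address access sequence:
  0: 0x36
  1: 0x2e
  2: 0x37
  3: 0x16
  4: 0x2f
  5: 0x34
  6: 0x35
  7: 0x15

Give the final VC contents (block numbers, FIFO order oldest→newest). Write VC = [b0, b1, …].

0: 0x36 (blk 13, set 1) → MISS  vc=[]
1: 0x2e (blk 11, set 3) → MISS  vc=[]
2: 0x37 (blk 13, set 1) → L1-HIT  vc=[]
3: 0x16 (blk 5, set 1) → MISS  vc=[13]
4: 0x2f (blk 11, set 3) → L1-HIT  vc=[13]
5: 0x34 (blk 13, set 1) → VC-HIT  vc=[5]
6: 0x35 (blk 13, set 1) → L1-HIT  vc=[5]
7: 0x15 (blk 5, set 1) → VC-HIT  vc=[13]

VC = [13]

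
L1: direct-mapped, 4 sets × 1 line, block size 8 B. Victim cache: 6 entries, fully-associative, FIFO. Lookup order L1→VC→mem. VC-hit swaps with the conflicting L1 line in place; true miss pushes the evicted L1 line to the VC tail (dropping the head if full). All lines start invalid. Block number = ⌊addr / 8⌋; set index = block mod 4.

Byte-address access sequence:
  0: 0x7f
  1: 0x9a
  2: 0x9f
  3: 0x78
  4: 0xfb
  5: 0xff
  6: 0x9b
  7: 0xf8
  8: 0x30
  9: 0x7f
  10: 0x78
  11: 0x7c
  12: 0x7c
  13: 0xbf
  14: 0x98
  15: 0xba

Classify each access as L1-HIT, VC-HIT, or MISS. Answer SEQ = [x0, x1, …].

SEQ = [MISS, MISS, L1-HIT, VC-HIT, MISS, L1-HIT, VC-HIT, VC-HIT, MISS, VC-HIT, L1-HIT, L1-HIT, L1-HIT, MISS, VC-HIT, VC-HIT]

0: 0x7f (blk 15, set 3) → MISS  vc=[]
1: 0x9a (blk 19, set 3) → MISS  vc=[15]
2: 0x9f (blk 19, set 3) → L1-HIT  vc=[15]
3: 0x78 (blk 15, set 3) → VC-HIT  vc=[19]
4: 0xfb (blk 31, set 3) → MISS  vc=[19, 15]
5: 0xff (blk 31, set 3) → L1-HIT  vc=[19, 15]
6: 0x9b (blk 19, set 3) → VC-HIT  vc=[31, 15]
7: 0xf8 (blk 31, set 3) → VC-HIT  vc=[19, 15]
8: 0x30 (blk 6, set 2) → MISS  vc=[19, 15]
9: 0x7f (blk 15, set 3) → VC-HIT  vc=[19, 31]
10: 0x78 (blk 15, set 3) → L1-HIT  vc=[19, 31]
11: 0x7c (blk 15, set 3) → L1-HIT  vc=[19, 31]
12: 0x7c (blk 15, set 3) → L1-HIT  vc=[19, 31]
13: 0xbf (blk 23, set 3) → MISS  vc=[19, 31, 15]
14: 0x98 (blk 19, set 3) → VC-HIT  vc=[23, 31, 15]
15: 0xba (blk 23, set 3) → VC-HIT  vc=[19, 31, 15]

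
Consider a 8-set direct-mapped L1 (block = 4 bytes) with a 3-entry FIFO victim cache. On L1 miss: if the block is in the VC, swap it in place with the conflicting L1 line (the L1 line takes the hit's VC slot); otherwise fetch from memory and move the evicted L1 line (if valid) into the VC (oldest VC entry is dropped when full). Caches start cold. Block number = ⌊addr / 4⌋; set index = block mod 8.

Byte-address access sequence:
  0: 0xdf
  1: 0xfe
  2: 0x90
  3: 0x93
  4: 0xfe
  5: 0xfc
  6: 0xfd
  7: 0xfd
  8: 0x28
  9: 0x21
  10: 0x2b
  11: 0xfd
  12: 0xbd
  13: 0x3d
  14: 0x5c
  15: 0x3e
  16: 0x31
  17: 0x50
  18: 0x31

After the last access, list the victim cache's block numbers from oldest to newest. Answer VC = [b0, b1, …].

  [0] addr=0xdf blk=55 s=7: MISS | VC []
  [1] addr=0xfe blk=63 s=7: MISS | VC [55]
  [2] addr=0x90 blk=36 s=4: MISS | VC [55]
  [3] addr=0x93 blk=36 s=4: L1-HIT | VC [55]
  [4] addr=0xfe blk=63 s=7: L1-HIT | VC [55]
  [5] addr=0xfc blk=63 s=7: L1-HIT | VC [55]
  [6] addr=0xfd blk=63 s=7: L1-HIT | VC [55]
  [7] addr=0xfd blk=63 s=7: L1-HIT | VC [55]
  [8] addr=0x28 blk=10 s=2: MISS | VC [55]
  [9] addr=0x21 blk=8 s=0: MISS | VC [55]
  [10] addr=0x2b blk=10 s=2: L1-HIT | VC [55]
  [11] addr=0xfd blk=63 s=7: L1-HIT | VC [55]
  [12] addr=0xbd blk=47 s=7: MISS | VC [55, 63]
  [13] addr=0x3d blk=15 s=7: MISS | VC [55, 63, 47]
  [14] addr=0x5c blk=23 s=7: MISS | VC [63, 47, 15]
  [15] addr=0x3e blk=15 s=7: VC-HIT | VC [63, 47, 23]
  [16] addr=0x31 blk=12 s=4: MISS | VC [47, 23, 36]
  [17] addr=0x50 blk=20 s=4: MISS | VC [23, 36, 12]
  [18] addr=0x31 blk=12 s=4: VC-HIT | VC [23, 36, 20]

VC = [23, 36, 20]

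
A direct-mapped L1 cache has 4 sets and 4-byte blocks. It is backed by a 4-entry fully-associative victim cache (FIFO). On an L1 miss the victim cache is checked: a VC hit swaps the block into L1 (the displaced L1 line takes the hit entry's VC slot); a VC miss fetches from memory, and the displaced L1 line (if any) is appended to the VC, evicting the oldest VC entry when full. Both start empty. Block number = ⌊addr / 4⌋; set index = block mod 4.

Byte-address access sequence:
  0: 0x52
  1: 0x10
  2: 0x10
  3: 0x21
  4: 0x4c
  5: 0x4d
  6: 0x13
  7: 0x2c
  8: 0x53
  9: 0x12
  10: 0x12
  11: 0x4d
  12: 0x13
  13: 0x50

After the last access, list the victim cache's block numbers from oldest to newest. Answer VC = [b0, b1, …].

  [0] addr=0x52 blk=20 s=0: MISS | VC []
  [1] addr=0x10 blk=4 s=0: MISS | VC [20]
  [2] addr=0x10 blk=4 s=0: L1-HIT | VC [20]
  [3] addr=0x21 blk=8 s=0: MISS | VC [20, 4]
  [4] addr=0x4c blk=19 s=3: MISS | VC [20, 4]
  [5] addr=0x4d blk=19 s=3: L1-HIT | VC [20, 4]
  [6] addr=0x13 blk=4 s=0: VC-HIT | VC [20, 8]
  [7] addr=0x2c blk=11 s=3: MISS | VC [20, 8, 19]
  [8] addr=0x53 blk=20 s=0: VC-HIT | VC [4, 8, 19]
  [9] addr=0x12 blk=4 s=0: VC-HIT | VC [20, 8, 19]
  [10] addr=0x12 blk=4 s=0: L1-HIT | VC [20, 8, 19]
  [11] addr=0x4d blk=19 s=3: VC-HIT | VC [20, 8, 11]
  [12] addr=0x13 blk=4 s=0: L1-HIT | VC [20, 8, 11]
  [13] addr=0x50 blk=20 s=0: VC-HIT | VC [4, 8, 11]

VC = [4, 8, 11]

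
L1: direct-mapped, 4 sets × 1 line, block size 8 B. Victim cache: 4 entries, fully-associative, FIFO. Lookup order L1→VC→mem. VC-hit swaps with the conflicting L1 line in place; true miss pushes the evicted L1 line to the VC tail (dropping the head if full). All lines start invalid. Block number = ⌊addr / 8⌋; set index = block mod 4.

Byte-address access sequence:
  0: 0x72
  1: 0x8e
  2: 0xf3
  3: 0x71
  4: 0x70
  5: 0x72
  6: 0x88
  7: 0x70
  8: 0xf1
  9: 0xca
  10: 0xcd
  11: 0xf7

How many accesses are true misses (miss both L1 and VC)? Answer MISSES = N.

MISSES = 4

#0 0x72→b14/s2 MISS; vc=[]
#1 0x8e→b17/s1 MISS; vc=[]
#2 0xf3→b30/s2 MISS; vc=[14]
#3 0x71→b14/s2 VC-HIT; vc=[30]
#4 0x70→b14/s2 L1-HIT; vc=[30]
#5 0x72→b14/s2 L1-HIT; vc=[30]
#6 0x88→b17/s1 L1-HIT; vc=[30]
#7 0x70→b14/s2 L1-HIT; vc=[30]
#8 0xf1→b30/s2 VC-HIT; vc=[14]
#9 0xca→b25/s1 MISS; vc=[14,17]
#10 0xcd→b25/s1 L1-HIT; vc=[14,17]
#11 0xf7→b30/s2 L1-HIT; vc=[14,17]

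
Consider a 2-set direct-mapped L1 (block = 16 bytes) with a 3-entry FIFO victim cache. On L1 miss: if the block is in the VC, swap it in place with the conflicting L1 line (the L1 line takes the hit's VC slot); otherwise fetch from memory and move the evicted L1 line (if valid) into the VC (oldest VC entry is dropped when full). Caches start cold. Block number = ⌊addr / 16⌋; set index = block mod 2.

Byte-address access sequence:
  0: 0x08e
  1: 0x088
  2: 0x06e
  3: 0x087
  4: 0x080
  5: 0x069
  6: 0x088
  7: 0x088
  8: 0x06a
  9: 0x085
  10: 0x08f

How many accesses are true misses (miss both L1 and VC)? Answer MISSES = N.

MISSES = 2

  [0] addr=0x8e blk=8 s=0: MISS | VC []
  [1] addr=0x88 blk=8 s=0: L1-HIT | VC []
  [2] addr=0x6e blk=6 s=0: MISS | VC [8]
  [3] addr=0x87 blk=8 s=0: VC-HIT | VC [6]
  [4] addr=0x80 blk=8 s=0: L1-HIT | VC [6]
  [5] addr=0x69 blk=6 s=0: VC-HIT | VC [8]
  [6] addr=0x88 blk=8 s=0: VC-HIT | VC [6]
  [7] addr=0x88 blk=8 s=0: L1-HIT | VC [6]
  [8] addr=0x6a blk=6 s=0: VC-HIT | VC [8]
  [9] addr=0x85 blk=8 s=0: VC-HIT | VC [6]
  [10] addr=0x8f blk=8 s=0: L1-HIT | VC [6]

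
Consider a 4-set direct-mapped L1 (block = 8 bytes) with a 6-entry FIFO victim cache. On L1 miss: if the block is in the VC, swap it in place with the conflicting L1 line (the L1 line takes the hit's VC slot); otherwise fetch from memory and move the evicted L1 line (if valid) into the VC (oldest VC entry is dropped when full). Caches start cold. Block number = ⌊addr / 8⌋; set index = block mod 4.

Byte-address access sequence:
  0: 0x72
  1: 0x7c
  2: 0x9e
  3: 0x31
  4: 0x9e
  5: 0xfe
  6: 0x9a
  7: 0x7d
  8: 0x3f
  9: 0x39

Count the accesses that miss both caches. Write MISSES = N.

MISSES = 6

  [0] addr=0x72 blk=14 s=2: MISS | VC []
  [1] addr=0x7c blk=15 s=3: MISS | VC []
  [2] addr=0x9e blk=19 s=3: MISS | VC [15]
  [3] addr=0x31 blk=6 s=2: MISS | VC [15, 14]
  [4] addr=0x9e blk=19 s=3: L1-HIT | VC [15, 14]
  [5] addr=0xfe blk=31 s=3: MISS | VC [15, 14, 19]
  [6] addr=0x9a blk=19 s=3: VC-HIT | VC [15, 14, 31]
  [7] addr=0x7d blk=15 s=3: VC-HIT | VC [19, 14, 31]
  [8] addr=0x3f blk=7 s=3: MISS | VC [19, 14, 31, 15]
  [9] addr=0x39 blk=7 s=3: L1-HIT | VC [19, 14, 31, 15]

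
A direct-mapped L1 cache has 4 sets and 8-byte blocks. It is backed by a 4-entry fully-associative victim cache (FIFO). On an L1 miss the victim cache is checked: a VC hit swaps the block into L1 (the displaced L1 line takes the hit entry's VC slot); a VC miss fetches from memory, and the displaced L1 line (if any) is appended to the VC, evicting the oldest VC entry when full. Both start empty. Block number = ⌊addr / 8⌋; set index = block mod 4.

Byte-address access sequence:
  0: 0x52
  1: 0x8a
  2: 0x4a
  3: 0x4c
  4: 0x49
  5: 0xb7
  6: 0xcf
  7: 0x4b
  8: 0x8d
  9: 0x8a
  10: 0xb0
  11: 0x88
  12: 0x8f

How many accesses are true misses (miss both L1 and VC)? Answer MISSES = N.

MISSES = 5

0: 0x52 (blk 10, set 2) → MISS  vc=[]
1: 0x8a (blk 17, set 1) → MISS  vc=[]
2: 0x4a (blk 9, set 1) → MISS  vc=[17]
3: 0x4c (blk 9, set 1) → L1-HIT  vc=[17]
4: 0x49 (blk 9, set 1) → L1-HIT  vc=[17]
5: 0xb7 (blk 22, set 2) → MISS  vc=[17, 10]
6: 0xcf (blk 25, set 1) → MISS  vc=[17, 10, 9]
7: 0x4b (blk 9, set 1) → VC-HIT  vc=[17, 10, 25]
8: 0x8d (blk 17, set 1) → VC-HIT  vc=[9, 10, 25]
9: 0x8a (blk 17, set 1) → L1-HIT  vc=[9, 10, 25]
10: 0xb0 (blk 22, set 2) → L1-HIT  vc=[9, 10, 25]
11: 0x88 (blk 17, set 1) → L1-HIT  vc=[9, 10, 25]
12: 0x8f (blk 17, set 1) → L1-HIT  vc=[9, 10, 25]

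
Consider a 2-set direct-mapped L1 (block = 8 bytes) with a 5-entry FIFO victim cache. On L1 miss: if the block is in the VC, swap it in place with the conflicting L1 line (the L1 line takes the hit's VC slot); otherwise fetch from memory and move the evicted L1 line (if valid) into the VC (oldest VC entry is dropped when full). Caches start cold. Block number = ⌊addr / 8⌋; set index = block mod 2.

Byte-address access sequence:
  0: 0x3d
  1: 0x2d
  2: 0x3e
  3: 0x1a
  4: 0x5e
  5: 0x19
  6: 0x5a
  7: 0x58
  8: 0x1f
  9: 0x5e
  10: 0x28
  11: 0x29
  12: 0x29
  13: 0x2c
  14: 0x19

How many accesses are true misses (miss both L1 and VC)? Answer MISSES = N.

  [0] addr=0x3d blk=7 s=1: MISS | VC []
  [1] addr=0x2d blk=5 s=1: MISS | VC [7]
  [2] addr=0x3e blk=7 s=1: VC-HIT | VC [5]
  [3] addr=0x1a blk=3 s=1: MISS | VC [5, 7]
  [4] addr=0x5e blk=11 s=1: MISS | VC [5, 7, 3]
  [5] addr=0x19 blk=3 s=1: VC-HIT | VC [5, 7, 11]
  [6] addr=0x5a blk=11 s=1: VC-HIT | VC [5, 7, 3]
  [7] addr=0x58 blk=11 s=1: L1-HIT | VC [5, 7, 3]
  [8] addr=0x1f blk=3 s=1: VC-HIT | VC [5, 7, 11]
  [9] addr=0x5e blk=11 s=1: VC-HIT | VC [5, 7, 3]
  [10] addr=0x28 blk=5 s=1: VC-HIT | VC [11, 7, 3]
  [11] addr=0x29 blk=5 s=1: L1-HIT | VC [11, 7, 3]
  [12] addr=0x29 blk=5 s=1: L1-HIT | VC [11, 7, 3]
  [13] addr=0x2c blk=5 s=1: L1-HIT | VC [11, 7, 3]
  [14] addr=0x19 blk=3 s=1: VC-HIT | VC [11, 7, 5]

MISSES = 4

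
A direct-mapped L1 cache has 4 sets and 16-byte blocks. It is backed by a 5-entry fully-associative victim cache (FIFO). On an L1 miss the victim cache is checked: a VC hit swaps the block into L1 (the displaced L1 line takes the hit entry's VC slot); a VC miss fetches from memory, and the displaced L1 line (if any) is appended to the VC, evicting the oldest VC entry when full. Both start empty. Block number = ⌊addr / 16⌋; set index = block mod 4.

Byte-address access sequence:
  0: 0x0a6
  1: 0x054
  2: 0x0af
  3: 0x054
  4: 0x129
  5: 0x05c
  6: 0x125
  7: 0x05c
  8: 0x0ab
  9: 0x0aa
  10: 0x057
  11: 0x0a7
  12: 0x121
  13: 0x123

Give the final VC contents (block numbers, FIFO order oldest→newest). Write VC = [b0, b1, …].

VC = [10]

0: 0xa6 (blk 10, set 2) → MISS  vc=[]
1: 0x54 (blk 5, set 1) → MISS  vc=[]
2: 0xaf (blk 10, set 2) → L1-HIT  vc=[]
3: 0x54 (blk 5, set 1) → L1-HIT  vc=[]
4: 0x129 (blk 18, set 2) → MISS  vc=[10]
5: 0x5c (blk 5, set 1) → L1-HIT  vc=[10]
6: 0x125 (blk 18, set 2) → L1-HIT  vc=[10]
7: 0x5c (blk 5, set 1) → L1-HIT  vc=[10]
8: 0xab (blk 10, set 2) → VC-HIT  vc=[18]
9: 0xaa (blk 10, set 2) → L1-HIT  vc=[18]
10: 0x57 (blk 5, set 1) → L1-HIT  vc=[18]
11: 0xa7 (blk 10, set 2) → L1-HIT  vc=[18]
12: 0x121 (blk 18, set 2) → VC-HIT  vc=[10]
13: 0x123 (blk 18, set 2) → L1-HIT  vc=[10]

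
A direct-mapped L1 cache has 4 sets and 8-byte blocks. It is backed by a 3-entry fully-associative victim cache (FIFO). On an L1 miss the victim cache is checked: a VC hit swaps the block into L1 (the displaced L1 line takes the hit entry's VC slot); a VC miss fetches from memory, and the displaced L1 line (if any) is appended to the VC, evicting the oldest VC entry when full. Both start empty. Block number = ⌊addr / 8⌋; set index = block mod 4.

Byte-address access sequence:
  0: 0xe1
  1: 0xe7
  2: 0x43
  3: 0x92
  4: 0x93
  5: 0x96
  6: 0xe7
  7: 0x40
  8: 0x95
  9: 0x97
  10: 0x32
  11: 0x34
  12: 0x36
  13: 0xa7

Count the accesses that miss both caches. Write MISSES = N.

MISSES = 5

  [0] addr=0xe1 blk=28 s=0: MISS | VC []
  [1] addr=0xe7 blk=28 s=0: L1-HIT | VC []
  [2] addr=0x43 blk=8 s=0: MISS | VC [28]
  [3] addr=0x92 blk=18 s=2: MISS | VC [28]
  [4] addr=0x93 blk=18 s=2: L1-HIT | VC [28]
  [5] addr=0x96 blk=18 s=2: L1-HIT | VC [28]
  [6] addr=0xe7 blk=28 s=0: VC-HIT | VC [8]
  [7] addr=0x40 blk=8 s=0: VC-HIT | VC [28]
  [8] addr=0x95 blk=18 s=2: L1-HIT | VC [28]
  [9] addr=0x97 blk=18 s=2: L1-HIT | VC [28]
  [10] addr=0x32 blk=6 s=2: MISS | VC [28, 18]
  [11] addr=0x34 blk=6 s=2: L1-HIT | VC [28, 18]
  [12] addr=0x36 blk=6 s=2: L1-HIT | VC [28, 18]
  [13] addr=0xa7 blk=20 s=0: MISS | VC [28, 18, 8]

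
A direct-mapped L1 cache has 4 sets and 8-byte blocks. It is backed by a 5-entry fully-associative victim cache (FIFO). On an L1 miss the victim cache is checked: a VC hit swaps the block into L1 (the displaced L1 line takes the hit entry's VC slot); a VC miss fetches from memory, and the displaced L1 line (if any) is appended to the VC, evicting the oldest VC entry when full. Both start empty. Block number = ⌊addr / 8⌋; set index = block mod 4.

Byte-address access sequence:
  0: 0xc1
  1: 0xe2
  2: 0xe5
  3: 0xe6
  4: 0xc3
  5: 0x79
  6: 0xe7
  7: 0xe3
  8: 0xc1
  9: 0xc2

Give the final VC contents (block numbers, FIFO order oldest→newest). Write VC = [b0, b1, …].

  [0] addr=0xc1 blk=24 s=0: MISS | VC []
  [1] addr=0xe2 blk=28 s=0: MISS | VC [24]
  [2] addr=0xe5 blk=28 s=0: L1-HIT | VC [24]
  [3] addr=0xe6 blk=28 s=0: L1-HIT | VC [24]
  [4] addr=0xc3 blk=24 s=0: VC-HIT | VC [28]
  [5] addr=0x79 blk=15 s=3: MISS | VC [28]
  [6] addr=0xe7 blk=28 s=0: VC-HIT | VC [24]
  [7] addr=0xe3 blk=28 s=0: L1-HIT | VC [24]
  [8] addr=0xc1 blk=24 s=0: VC-HIT | VC [28]
  [9] addr=0xc2 blk=24 s=0: L1-HIT | VC [28]

VC = [28]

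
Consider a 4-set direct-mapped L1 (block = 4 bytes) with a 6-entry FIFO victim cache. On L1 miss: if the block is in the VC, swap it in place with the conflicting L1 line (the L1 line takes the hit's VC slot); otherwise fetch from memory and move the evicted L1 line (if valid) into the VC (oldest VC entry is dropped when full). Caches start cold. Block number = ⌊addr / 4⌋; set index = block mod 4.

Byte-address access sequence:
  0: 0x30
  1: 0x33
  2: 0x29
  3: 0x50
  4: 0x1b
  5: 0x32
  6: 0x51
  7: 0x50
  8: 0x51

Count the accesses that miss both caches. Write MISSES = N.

MISSES = 4

0: 0x30 (blk 12, set 0) → MISS  vc=[]
1: 0x33 (blk 12, set 0) → L1-HIT  vc=[]
2: 0x29 (blk 10, set 2) → MISS  vc=[]
3: 0x50 (blk 20, set 0) → MISS  vc=[12]
4: 0x1b (blk 6, set 2) → MISS  vc=[12, 10]
5: 0x32 (blk 12, set 0) → VC-HIT  vc=[20, 10]
6: 0x51 (blk 20, set 0) → VC-HIT  vc=[12, 10]
7: 0x50 (blk 20, set 0) → L1-HIT  vc=[12, 10]
8: 0x51 (blk 20, set 0) → L1-HIT  vc=[12, 10]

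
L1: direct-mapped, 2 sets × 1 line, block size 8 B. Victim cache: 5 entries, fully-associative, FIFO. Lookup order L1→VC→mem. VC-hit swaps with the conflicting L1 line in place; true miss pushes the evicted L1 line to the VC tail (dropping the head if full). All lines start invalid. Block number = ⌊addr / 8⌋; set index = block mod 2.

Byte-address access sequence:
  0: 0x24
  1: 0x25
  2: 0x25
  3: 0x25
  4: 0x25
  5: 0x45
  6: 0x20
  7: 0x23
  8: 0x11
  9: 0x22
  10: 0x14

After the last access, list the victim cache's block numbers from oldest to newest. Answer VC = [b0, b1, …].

VC = [8, 4]

0: 0x24 (blk 4, set 0) → MISS  vc=[]
1: 0x25 (blk 4, set 0) → L1-HIT  vc=[]
2: 0x25 (blk 4, set 0) → L1-HIT  vc=[]
3: 0x25 (blk 4, set 0) → L1-HIT  vc=[]
4: 0x25 (blk 4, set 0) → L1-HIT  vc=[]
5: 0x45 (blk 8, set 0) → MISS  vc=[4]
6: 0x20 (blk 4, set 0) → VC-HIT  vc=[8]
7: 0x23 (blk 4, set 0) → L1-HIT  vc=[8]
8: 0x11 (blk 2, set 0) → MISS  vc=[8, 4]
9: 0x22 (blk 4, set 0) → VC-HIT  vc=[8, 2]
10: 0x14 (blk 2, set 0) → VC-HIT  vc=[8, 4]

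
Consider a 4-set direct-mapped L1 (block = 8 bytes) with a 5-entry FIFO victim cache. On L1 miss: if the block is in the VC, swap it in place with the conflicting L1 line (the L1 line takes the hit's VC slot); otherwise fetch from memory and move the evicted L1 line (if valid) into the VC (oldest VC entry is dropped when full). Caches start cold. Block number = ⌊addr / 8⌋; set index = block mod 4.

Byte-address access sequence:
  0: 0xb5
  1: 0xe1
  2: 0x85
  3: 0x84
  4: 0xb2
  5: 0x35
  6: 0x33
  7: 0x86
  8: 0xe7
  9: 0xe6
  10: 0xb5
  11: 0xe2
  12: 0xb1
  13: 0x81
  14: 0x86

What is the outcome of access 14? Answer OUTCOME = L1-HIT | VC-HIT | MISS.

  [0] addr=0xb5 blk=22 s=2: MISS | VC []
  [1] addr=0xe1 blk=28 s=0: MISS | VC []
  [2] addr=0x85 blk=16 s=0: MISS | VC [28]
  [3] addr=0x84 blk=16 s=0: L1-HIT | VC [28]
  [4] addr=0xb2 blk=22 s=2: L1-HIT | VC [28]
  [5] addr=0x35 blk=6 s=2: MISS | VC [28, 22]
  [6] addr=0x33 blk=6 s=2: L1-HIT | VC [28, 22]
  [7] addr=0x86 blk=16 s=0: L1-HIT | VC [28, 22]
  [8] addr=0xe7 blk=28 s=0: VC-HIT | VC [16, 22]
  [9] addr=0xe6 blk=28 s=0: L1-HIT | VC [16, 22]
  [10] addr=0xb5 blk=22 s=2: VC-HIT | VC [16, 6]
  [11] addr=0xe2 blk=28 s=0: L1-HIT | VC [16, 6]
  [12] addr=0xb1 blk=22 s=2: L1-HIT | VC [16, 6]
  [13] addr=0x81 blk=16 s=0: VC-HIT | VC [28, 6]
  [14] addr=0x86 blk=16 s=0: L1-HIT | VC [28, 6]

OUTCOME = L1-HIT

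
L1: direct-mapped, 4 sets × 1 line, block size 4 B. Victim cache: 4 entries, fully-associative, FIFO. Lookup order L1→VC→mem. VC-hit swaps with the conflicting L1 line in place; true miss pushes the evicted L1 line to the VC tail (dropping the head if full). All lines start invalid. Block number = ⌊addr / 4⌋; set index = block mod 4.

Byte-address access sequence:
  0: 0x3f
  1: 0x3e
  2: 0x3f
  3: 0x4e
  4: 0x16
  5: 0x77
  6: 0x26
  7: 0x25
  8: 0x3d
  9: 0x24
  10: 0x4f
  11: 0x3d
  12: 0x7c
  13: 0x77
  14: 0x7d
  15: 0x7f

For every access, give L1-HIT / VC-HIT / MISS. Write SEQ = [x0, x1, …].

#0 0x3f→b15/s3 MISS; vc=[]
#1 0x3e→b15/s3 L1-HIT; vc=[]
#2 0x3f→b15/s3 L1-HIT; vc=[]
#3 0x4e→b19/s3 MISS; vc=[15]
#4 0x16→b5/s1 MISS; vc=[15]
#5 0x77→b29/s1 MISS; vc=[15,5]
#6 0x26→b9/s1 MISS; vc=[15,5,29]
#7 0x25→b9/s1 L1-HIT; vc=[15,5,29]
#8 0x3d→b15/s3 VC-HIT; vc=[19,5,29]
#9 0x24→b9/s1 L1-HIT; vc=[19,5,29]
#10 0x4f→b19/s3 VC-HIT; vc=[15,5,29]
#11 0x3d→b15/s3 VC-HIT; vc=[19,5,29]
#12 0x7c→b31/s3 MISS; vc=[19,5,29,15]
#13 0x77→b29/s1 VC-HIT; vc=[19,5,9,15]
#14 0x7d→b31/s3 L1-HIT; vc=[19,5,9,15]
#15 0x7f→b31/s3 L1-HIT; vc=[19,5,9,15]

SEQ = [MISS, L1-HIT, L1-HIT, MISS, MISS, MISS, MISS, L1-HIT, VC-HIT, L1-HIT, VC-HIT, VC-HIT, MISS, VC-HIT, L1-HIT, L1-HIT]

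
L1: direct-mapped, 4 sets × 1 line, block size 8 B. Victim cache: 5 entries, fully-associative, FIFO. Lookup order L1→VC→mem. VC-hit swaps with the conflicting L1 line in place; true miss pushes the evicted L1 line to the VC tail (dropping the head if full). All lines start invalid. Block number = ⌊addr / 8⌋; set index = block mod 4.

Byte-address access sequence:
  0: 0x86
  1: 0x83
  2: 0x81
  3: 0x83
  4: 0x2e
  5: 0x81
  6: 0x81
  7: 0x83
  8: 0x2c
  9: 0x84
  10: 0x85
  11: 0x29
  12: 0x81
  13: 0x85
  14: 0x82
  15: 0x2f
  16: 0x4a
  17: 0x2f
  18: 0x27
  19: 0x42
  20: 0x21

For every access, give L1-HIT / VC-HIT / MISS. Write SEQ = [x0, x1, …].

SEQ = [MISS, L1-HIT, L1-HIT, L1-HIT, MISS, L1-HIT, L1-HIT, L1-HIT, L1-HIT, L1-HIT, L1-HIT, L1-HIT, L1-HIT, L1-HIT, L1-HIT, L1-HIT, MISS, VC-HIT, MISS, MISS, VC-HIT]

0: 0x86 (blk 16, set 0) → MISS  vc=[]
1: 0x83 (blk 16, set 0) → L1-HIT  vc=[]
2: 0x81 (blk 16, set 0) → L1-HIT  vc=[]
3: 0x83 (blk 16, set 0) → L1-HIT  vc=[]
4: 0x2e (blk 5, set 1) → MISS  vc=[]
5: 0x81 (blk 16, set 0) → L1-HIT  vc=[]
6: 0x81 (blk 16, set 0) → L1-HIT  vc=[]
7: 0x83 (blk 16, set 0) → L1-HIT  vc=[]
8: 0x2c (blk 5, set 1) → L1-HIT  vc=[]
9: 0x84 (blk 16, set 0) → L1-HIT  vc=[]
10: 0x85 (blk 16, set 0) → L1-HIT  vc=[]
11: 0x29 (blk 5, set 1) → L1-HIT  vc=[]
12: 0x81 (blk 16, set 0) → L1-HIT  vc=[]
13: 0x85 (blk 16, set 0) → L1-HIT  vc=[]
14: 0x82 (blk 16, set 0) → L1-HIT  vc=[]
15: 0x2f (blk 5, set 1) → L1-HIT  vc=[]
16: 0x4a (blk 9, set 1) → MISS  vc=[5]
17: 0x2f (blk 5, set 1) → VC-HIT  vc=[9]
18: 0x27 (blk 4, set 0) → MISS  vc=[9, 16]
19: 0x42 (blk 8, set 0) → MISS  vc=[9, 16, 4]
20: 0x21 (blk 4, set 0) → VC-HIT  vc=[9, 16, 8]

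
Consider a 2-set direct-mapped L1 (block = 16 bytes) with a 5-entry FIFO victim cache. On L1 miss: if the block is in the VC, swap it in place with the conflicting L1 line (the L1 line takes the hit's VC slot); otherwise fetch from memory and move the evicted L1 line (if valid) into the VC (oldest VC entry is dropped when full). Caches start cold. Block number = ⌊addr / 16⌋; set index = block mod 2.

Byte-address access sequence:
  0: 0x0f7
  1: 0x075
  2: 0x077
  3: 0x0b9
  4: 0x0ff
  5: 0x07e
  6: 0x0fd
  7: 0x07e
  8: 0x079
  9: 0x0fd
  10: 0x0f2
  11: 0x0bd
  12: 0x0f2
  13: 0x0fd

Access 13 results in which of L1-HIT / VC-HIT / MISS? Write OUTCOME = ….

  [0] addr=0xf7 blk=15 s=1: MISS | VC []
  [1] addr=0x75 blk=7 s=1: MISS | VC [15]
  [2] addr=0x77 blk=7 s=1: L1-HIT | VC [15]
  [3] addr=0xb9 blk=11 s=1: MISS | VC [15, 7]
  [4] addr=0xff blk=15 s=1: VC-HIT | VC [11, 7]
  [5] addr=0x7e blk=7 s=1: VC-HIT | VC [11, 15]
  [6] addr=0xfd blk=15 s=1: VC-HIT | VC [11, 7]
  [7] addr=0x7e blk=7 s=1: VC-HIT | VC [11, 15]
  [8] addr=0x79 blk=7 s=1: L1-HIT | VC [11, 15]
  [9] addr=0xfd blk=15 s=1: VC-HIT | VC [11, 7]
  [10] addr=0xf2 blk=15 s=1: L1-HIT | VC [11, 7]
  [11] addr=0xbd blk=11 s=1: VC-HIT | VC [15, 7]
  [12] addr=0xf2 blk=15 s=1: VC-HIT | VC [11, 7]
  [13] addr=0xfd blk=15 s=1: L1-HIT | VC [11, 7]

OUTCOME = L1-HIT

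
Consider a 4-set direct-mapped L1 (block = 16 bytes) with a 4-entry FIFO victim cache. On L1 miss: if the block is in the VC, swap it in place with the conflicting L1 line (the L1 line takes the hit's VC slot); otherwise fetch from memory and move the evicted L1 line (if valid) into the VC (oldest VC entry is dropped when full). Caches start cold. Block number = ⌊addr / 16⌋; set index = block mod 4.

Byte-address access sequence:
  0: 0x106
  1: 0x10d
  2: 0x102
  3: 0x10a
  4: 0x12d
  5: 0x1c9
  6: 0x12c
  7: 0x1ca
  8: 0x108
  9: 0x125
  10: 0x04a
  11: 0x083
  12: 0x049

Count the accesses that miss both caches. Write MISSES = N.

#0 0x106→b16/s0 MISS; vc=[]
#1 0x10d→b16/s0 L1-HIT; vc=[]
#2 0x102→b16/s0 L1-HIT; vc=[]
#3 0x10a→b16/s0 L1-HIT; vc=[]
#4 0x12d→b18/s2 MISS; vc=[]
#5 0x1c9→b28/s0 MISS; vc=[16]
#6 0x12c→b18/s2 L1-HIT; vc=[16]
#7 0x1ca→b28/s0 L1-HIT; vc=[16]
#8 0x108→b16/s0 VC-HIT; vc=[28]
#9 0x125→b18/s2 L1-HIT; vc=[28]
#10 0x4a→b4/s0 MISS; vc=[28,16]
#11 0x83→b8/s0 MISS; vc=[28,16,4]
#12 0x49→b4/s0 VC-HIT; vc=[28,16,8]

MISSES = 5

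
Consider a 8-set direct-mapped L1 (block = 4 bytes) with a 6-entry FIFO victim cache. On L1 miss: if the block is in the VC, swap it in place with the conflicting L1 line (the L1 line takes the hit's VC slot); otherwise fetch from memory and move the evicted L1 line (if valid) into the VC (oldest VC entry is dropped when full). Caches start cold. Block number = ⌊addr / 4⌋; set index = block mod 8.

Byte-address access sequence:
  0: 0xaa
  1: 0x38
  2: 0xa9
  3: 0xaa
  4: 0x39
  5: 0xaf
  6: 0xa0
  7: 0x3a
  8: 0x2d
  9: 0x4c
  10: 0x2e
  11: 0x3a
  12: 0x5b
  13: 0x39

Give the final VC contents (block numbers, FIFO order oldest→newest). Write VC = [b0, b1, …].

VC = [43, 19, 22]

  [0] addr=0xaa blk=42 s=2: MISS | VC []
  [1] addr=0x38 blk=14 s=6: MISS | VC []
  [2] addr=0xa9 blk=42 s=2: L1-HIT | VC []
  [3] addr=0xaa blk=42 s=2: L1-HIT | VC []
  [4] addr=0x39 blk=14 s=6: L1-HIT | VC []
  [5] addr=0xaf blk=43 s=3: MISS | VC []
  [6] addr=0xa0 blk=40 s=0: MISS | VC []
  [7] addr=0x3a blk=14 s=6: L1-HIT | VC []
  [8] addr=0x2d blk=11 s=3: MISS | VC [43]
  [9] addr=0x4c blk=19 s=3: MISS | VC [43, 11]
  [10] addr=0x2e blk=11 s=3: VC-HIT | VC [43, 19]
  [11] addr=0x3a blk=14 s=6: L1-HIT | VC [43, 19]
  [12] addr=0x5b blk=22 s=6: MISS | VC [43, 19, 14]
  [13] addr=0x39 blk=14 s=6: VC-HIT | VC [43, 19, 22]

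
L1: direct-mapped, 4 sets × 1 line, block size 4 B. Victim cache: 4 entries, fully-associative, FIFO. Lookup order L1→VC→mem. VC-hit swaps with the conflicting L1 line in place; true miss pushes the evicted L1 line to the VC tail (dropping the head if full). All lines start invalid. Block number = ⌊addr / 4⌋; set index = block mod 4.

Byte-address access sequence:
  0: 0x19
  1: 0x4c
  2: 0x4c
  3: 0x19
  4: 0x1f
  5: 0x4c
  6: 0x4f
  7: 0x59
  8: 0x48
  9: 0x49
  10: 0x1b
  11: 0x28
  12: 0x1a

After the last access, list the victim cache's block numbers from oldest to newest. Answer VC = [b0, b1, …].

0: 0x19 (blk 6, set 2) → MISS  vc=[]
1: 0x4c (blk 19, set 3) → MISS  vc=[]
2: 0x4c (blk 19, set 3) → L1-HIT  vc=[]
3: 0x19 (blk 6, set 2) → L1-HIT  vc=[]
4: 0x1f (blk 7, set 3) → MISS  vc=[19]
5: 0x4c (blk 19, set 3) → VC-HIT  vc=[7]
6: 0x4f (blk 19, set 3) → L1-HIT  vc=[7]
7: 0x59 (blk 22, set 2) → MISS  vc=[7, 6]
8: 0x48 (blk 18, set 2) → MISS  vc=[7, 6, 22]
9: 0x49 (blk 18, set 2) → L1-HIT  vc=[7, 6, 22]
10: 0x1b (blk 6, set 2) → VC-HIT  vc=[7, 18, 22]
11: 0x28 (blk 10, set 2) → MISS  vc=[7, 18, 22, 6]
12: 0x1a (blk 6, set 2) → VC-HIT  vc=[7, 18, 22, 10]

VC = [7, 18, 22, 10]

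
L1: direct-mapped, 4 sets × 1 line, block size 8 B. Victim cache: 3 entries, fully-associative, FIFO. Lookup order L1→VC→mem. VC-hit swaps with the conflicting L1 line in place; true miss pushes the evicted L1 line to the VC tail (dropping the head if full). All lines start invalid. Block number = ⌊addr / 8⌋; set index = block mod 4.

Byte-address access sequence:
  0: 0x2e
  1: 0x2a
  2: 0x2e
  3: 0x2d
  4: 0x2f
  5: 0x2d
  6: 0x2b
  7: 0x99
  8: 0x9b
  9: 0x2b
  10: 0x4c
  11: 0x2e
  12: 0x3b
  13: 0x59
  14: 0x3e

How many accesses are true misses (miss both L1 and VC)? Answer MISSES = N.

MISSES = 5

0: 0x2e (blk 5, set 1) → MISS  vc=[]
1: 0x2a (blk 5, set 1) → L1-HIT  vc=[]
2: 0x2e (blk 5, set 1) → L1-HIT  vc=[]
3: 0x2d (blk 5, set 1) → L1-HIT  vc=[]
4: 0x2f (blk 5, set 1) → L1-HIT  vc=[]
5: 0x2d (blk 5, set 1) → L1-HIT  vc=[]
6: 0x2b (blk 5, set 1) → L1-HIT  vc=[]
7: 0x99 (blk 19, set 3) → MISS  vc=[]
8: 0x9b (blk 19, set 3) → L1-HIT  vc=[]
9: 0x2b (blk 5, set 1) → L1-HIT  vc=[]
10: 0x4c (blk 9, set 1) → MISS  vc=[5]
11: 0x2e (blk 5, set 1) → VC-HIT  vc=[9]
12: 0x3b (blk 7, set 3) → MISS  vc=[9, 19]
13: 0x59 (blk 11, set 3) → MISS  vc=[9, 19, 7]
14: 0x3e (blk 7, set 3) → VC-HIT  vc=[9, 19, 11]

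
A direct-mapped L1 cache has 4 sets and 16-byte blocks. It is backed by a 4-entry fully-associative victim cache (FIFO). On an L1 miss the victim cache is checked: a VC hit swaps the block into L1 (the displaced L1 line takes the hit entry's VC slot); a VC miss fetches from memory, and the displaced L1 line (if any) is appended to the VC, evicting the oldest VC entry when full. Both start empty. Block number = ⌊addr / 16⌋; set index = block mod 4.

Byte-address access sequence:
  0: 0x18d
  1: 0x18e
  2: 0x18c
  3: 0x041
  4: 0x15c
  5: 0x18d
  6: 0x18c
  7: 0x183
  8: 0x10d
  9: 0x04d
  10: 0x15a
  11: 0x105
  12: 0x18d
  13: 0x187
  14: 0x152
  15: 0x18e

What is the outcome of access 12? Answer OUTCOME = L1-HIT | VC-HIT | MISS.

#0 0x18d→b24/s0 MISS; vc=[]
#1 0x18e→b24/s0 L1-HIT; vc=[]
#2 0x18c→b24/s0 L1-HIT; vc=[]
#3 0x41→b4/s0 MISS; vc=[24]
#4 0x15c→b21/s1 MISS; vc=[24]
#5 0x18d→b24/s0 VC-HIT; vc=[4]
#6 0x18c→b24/s0 L1-HIT; vc=[4]
#7 0x183→b24/s0 L1-HIT; vc=[4]
#8 0x10d→b16/s0 MISS; vc=[4,24]
#9 0x4d→b4/s0 VC-HIT; vc=[16,24]
#10 0x15a→b21/s1 L1-HIT; vc=[16,24]
#11 0x105→b16/s0 VC-HIT; vc=[4,24]
#12 0x18d→b24/s0 VC-HIT; vc=[4,16]
#13 0x187→b24/s0 L1-HIT; vc=[4,16]
#14 0x152→b21/s1 L1-HIT; vc=[4,16]
#15 0x18e→b24/s0 L1-HIT; vc=[4,16]

OUTCOME = VC-HIT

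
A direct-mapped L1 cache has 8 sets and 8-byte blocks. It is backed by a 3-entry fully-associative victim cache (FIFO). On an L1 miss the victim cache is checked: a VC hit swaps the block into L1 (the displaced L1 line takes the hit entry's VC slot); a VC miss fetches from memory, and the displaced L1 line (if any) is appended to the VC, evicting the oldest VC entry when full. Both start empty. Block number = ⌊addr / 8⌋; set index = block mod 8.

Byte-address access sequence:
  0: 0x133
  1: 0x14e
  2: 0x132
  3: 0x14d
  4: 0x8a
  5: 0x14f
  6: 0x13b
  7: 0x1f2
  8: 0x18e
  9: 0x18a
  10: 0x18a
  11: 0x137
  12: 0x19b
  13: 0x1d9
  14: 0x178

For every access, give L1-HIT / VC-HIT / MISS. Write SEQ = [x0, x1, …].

SEQ = [MISS, MISS, L1-HIT, L1-HIT, MISS, VC-HIT, MISS, MISS, MISS, L1-HIT, L1-HIT, VC-HIT, MISS, MISS, MISS]

  [0] addr=0x133 blk=38 s=6: MISS | VC []
  [1] addr=0x14e blk=41 s=1: MISS | VC []
  [2] addr=0x132 blk=38 s=6: L1-HIT | VC []
  [3] addr=0x14d blk=41 s=1: L1-HIT | VC []
  [4] addr=0x8a blk=17 s=1: MISS | VC [41]
  [5] addr=0x14f blk=41 s=1: VC-HIT | VC [17]
  [6] addr=0x13b blk=39 s=7: MISS | VC [17]
  [7] addr=0x1f2 blk=62 s=6: MISS | VC [17, 38]
  [8] addr=0x18e blk=49 s=1: MISS | VC [17, 38, 41]
  [9] addr=0x18a blk=49 s=1: L1-HIT | VC [17, 38, 41]
  [10] addr=0x18a blk=49 s=1: L1-HIT | VC [17, 38, 41]
  [11] addr=0x137 blk=38 s=6: VC-HIT | VC [17, 62, 41]
  [12] addr=0x19b blk=51 s=3: MISS | VC [17, 62, 41]
  [13] addr=0x1d9 blk=59 s=3: MISS | VC [62, 41, 51]
  [14] addr=0x178 blk=47 s=7: MISS | VC [41, 51, 39]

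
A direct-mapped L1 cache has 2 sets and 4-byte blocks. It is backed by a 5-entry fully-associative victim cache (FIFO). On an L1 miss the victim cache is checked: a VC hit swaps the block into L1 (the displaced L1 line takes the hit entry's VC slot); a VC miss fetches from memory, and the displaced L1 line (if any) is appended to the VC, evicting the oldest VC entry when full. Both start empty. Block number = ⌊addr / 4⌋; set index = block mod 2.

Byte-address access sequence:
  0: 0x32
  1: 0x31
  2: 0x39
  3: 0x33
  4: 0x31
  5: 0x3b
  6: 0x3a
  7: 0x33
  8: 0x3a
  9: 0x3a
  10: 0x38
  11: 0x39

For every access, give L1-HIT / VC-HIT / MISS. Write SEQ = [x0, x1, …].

SEQ = [MISS, L1-HIT, MISS, VC-HIT, L1-HIT, VC-HIT, L1-HIT, VC-HIT, VC-HIT, L1-HIT, L1-HIT, L1-HIT]

#0 0x32→b12/s0 MISS; vc=[]
#1 0x31→b12/s0 L1-HIT; vc=[]
#2 0x39→b14/s0 MISS; vc=[12]
#3 0x33→b12/s0 VC-HIT; vc=[14]
#4 0x31→b12/s0 L1-HIT; vc=[14]
#5 0x3b→b14/s0 VC-HIT; vc=[12]
#6 0x3a→b14/s0 L1-HIT; vc=[12]
#7 0x33→b12/s0 VC-HIT; vc=[14]
#8 0x3a→b14/s0 VC-HIT; vc=[12]
#9 0x3a→b14/s0 L1-HIT; vc=[12]
#10 0x38→b14/s0 L1-HIT; vc=[12]
#11 0x39→b14/s0 L1-HIT; vc=[12]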